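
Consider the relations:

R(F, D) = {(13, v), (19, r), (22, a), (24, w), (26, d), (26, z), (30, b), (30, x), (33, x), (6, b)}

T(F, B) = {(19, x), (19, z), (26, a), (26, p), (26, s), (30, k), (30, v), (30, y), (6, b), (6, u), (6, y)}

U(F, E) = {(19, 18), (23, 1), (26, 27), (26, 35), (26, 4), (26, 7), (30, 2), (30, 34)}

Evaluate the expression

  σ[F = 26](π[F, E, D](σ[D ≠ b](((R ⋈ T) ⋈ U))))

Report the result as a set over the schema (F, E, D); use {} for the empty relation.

R ⋈ T (natural join on F): {(19, r, x), (19, r, z), (26, d, a), (26, d, p), (26, d, s), (26, z, a), (26, z, p), (26, z, s), (30, b, k), (30, b, v), (30, b, y), (30, x, k), (30, x, v), (30, x, y), (6, b, b), (6, b, u), (6, b, y)}
(R ⋈ T) ⋈ U (natural join on F): {(19, r, x, 18), (19, r, z, 18), (26, d, a, 27), (26, d, a, 35), (26, d, a, 4), (26, d, a, 7), (26, d, p, 27), (26, d, p, 35), (26, d, p, 4), (26, d, p, 7), (26, d, s, 27), (26, d, s, 35), (26, d, s, 4), (26, d, s, 7), (26, z, a, 27), (26, z, a, 35), (26, z, a, 4), (26, z, a, 7), (26, z, p, 27), (26, z, p, 35), (26, z, p, 4), (26, z, p, 7), (26, z, s, 27), (26, z, s, 35), (26, z, s, 4), (26, z, s, 7), (30, b, k, 2), (30, b, k, 34), (30, b, v, 2), (30, b, v, 34), (30, b, y, 2), (30, b, y, 34), (30, x, k, 2), (30, x, k, 34), (30, x, v, 2), (30, x, v, 34), (30, x, y, 2), (30, x, y, 34)}
Filtering on D ≠ b leaves {(19, r, x, 18), (19, r, z, 18), (26, d, a, 27), (26, d, a, 35), (26, d, a, 4), (26, d, a, 7), (26, d, p, 27), (26, d, p, 35), (26, d, p, 4), (26, d, p, 7), (26, d, s, 27), (26, d, s, 35), (26, d, s, 4), (26, d, s, 7), (26, z, a, 27), (26, z, a, 35), (26, z, a, 4), (26, z, a, 7), (26, z, p, 27), (26, z, p, 35), (26, z, p, 4), (26, z, p, 7), (26, z, s, 27), (26, z, s, 35), (26, z, s, 4), (26, z, s, 7), (30, x, k, 2), (30, x, k, 34), (30, x, v, 2), (30, x, v, 34), (30, x, y, 2), (30, x, y, 34)}.
π[F, E, D]: project onto (F, E, D) (21 duplicate(s) eliminated) → {(19, 18, r), (26, 27, d), (26, 27, z), (26, 35, d), (26, 35, z), (26, 4, d), (26, 4, z), (26, 7, d), (26, 7, z), (30, 2, x), (30, 34, x)}
Filtering on F = 26 leaves {(26, 27, d), (26, 27, z), (26, 35, d), (26, 35, z), (26, 4, d), (26, 4, z), (26, 7, d), (26, 7, z)}.

{(26, 27, d), (26, 27, z), (26, 35, d), (26, 35, z), (26, 4, d), (26, 4, z), (26, 7, d), (26, 7, z)}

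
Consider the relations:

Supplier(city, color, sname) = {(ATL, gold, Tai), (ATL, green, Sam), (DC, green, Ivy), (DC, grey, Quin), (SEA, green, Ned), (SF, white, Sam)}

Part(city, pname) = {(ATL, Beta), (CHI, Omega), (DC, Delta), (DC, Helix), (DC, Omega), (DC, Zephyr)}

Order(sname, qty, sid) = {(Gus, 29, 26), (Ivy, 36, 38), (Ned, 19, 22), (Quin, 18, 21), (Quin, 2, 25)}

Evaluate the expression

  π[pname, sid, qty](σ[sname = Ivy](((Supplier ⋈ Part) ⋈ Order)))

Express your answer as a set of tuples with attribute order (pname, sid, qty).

{(Delta, 38, 36), (Helix, 38, 36), (Omega, 38, 36), (Zephyr, 38, 36)}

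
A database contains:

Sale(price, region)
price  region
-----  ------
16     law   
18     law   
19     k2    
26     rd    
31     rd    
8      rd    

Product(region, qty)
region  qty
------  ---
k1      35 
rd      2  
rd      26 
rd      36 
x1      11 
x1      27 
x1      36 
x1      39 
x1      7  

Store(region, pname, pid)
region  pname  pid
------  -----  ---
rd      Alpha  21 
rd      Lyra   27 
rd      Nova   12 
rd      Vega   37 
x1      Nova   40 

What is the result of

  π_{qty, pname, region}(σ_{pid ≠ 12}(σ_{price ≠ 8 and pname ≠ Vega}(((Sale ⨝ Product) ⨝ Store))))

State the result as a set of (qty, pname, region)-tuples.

Sale ⋈ Product (natural join on region): {(26, rd, 2), (26, rd, 26), (26, rd, 36), (31, rd, 2), (31, rd, 26), (31, rd, 36), (8, rd, 2), (8, rd, 26), (8, rd, 36)}
(Sale ⨝ Product) ⋈ Store (natural join on region): {(26, rd, 2, Alpha, 21), (26, rd, 2, Lyra, 27), (26, rd, 2, Nova, 12), (26, rd, 2, Vega, 37), (26, rd, 26, Alpha, 21), (26, rd, 26, Lyra, 27), (26, rd, 26, Nova, 12), (26, rd, 26, Vega, 37), (26, rd, 36, Alpha, 21), (26, rd, 36, Lyra, 27), (26, rd, 36, Nova, 12), (26, rd, 36, Vega, 37), (31, rd, 2, Alpha, 21), (31, rd, 2, Lyra, 27), (31, rd, 2, Nova, 12), (31, rd, 2, Vega, 37), (31, rd, 26, Alpha, 21), (31, rd, 26, Lyra, 27), (31, rd, 26, Nova, 12), (31, rd, 26, Vega, 37), (31, rd, 36, Alpha, 21), (31, rd, 36, Lyra, 27), (31, rd, 36, Nova, 12), (31, rd, 36, Vega, 37), (8, rd, 2, Alpha, 21), (8, rd, 2, Lyra, 27), (8, rd, 2, Nova, 12), (8, rd, 2, Vega, 37), (8, rd, 26, Alpha, 21), (8, rd, 26, Lyra, 27), (8, rd, 26, Nova, 12), (8, rd, 26, Vega, 37), (8, rd, 36, Alpha, 21), (8, rd, 36, Lyra, 27), (8, rd, 36, Nova, 12), (8, rd, 36, Vega, 37)}
Selection price ≠ 8 and pname ≠ Vega: {(26, rd, 2, Alpha, 21), (26, rd, 2, Lyra, 27), (26, rd, 2, Nova, 12), (26, rd, 26, Alpha, 21), (26, rd, 26, Lyra, 27), (26, rd, 26, Nova, 12), (26, rd, 36, Alpha, 21), (26, rd, 36, Lyra, 27), (26, rd, 36, Nova, 12), (31, rd, 2, Alpha, 21), (31, rd, 2, Lyra, 27), (31, rd, 2, Nova, 12), (31, rd, 26, Alpha, 21), (31, rd, 26, Lyra, 27), (31, rd, 26, Nova, 12), (31, rd, 36, Alpha, 21), (31, rd, 36, Lyra, 27), (31, rd, 36, Nova, 12)}
Selection pid ≠ 12: {(26, rd, 2, Alpha, 21), (26, rd, 2, Lyra, 27), (26, rd, 26, Alpha, 21), (26, rd, 26, Lyra, 27), (26, rd, 36, Alpha, 21), (26, rd, 36, Lyra, 27), (31, rd, 2, Alpha, 21), (31, rd, 2, Lyra, 27), (31, rd, 26, Alpha, 21), (31, rd, 26, Lyra, 27), (31, rd, 36, Alpha, 21), (31, rd, 36, Lyra, 27)}
π[qty, pname, region]: project onto (qty, pname, region) (6 duplicate(s) eliminated) → {(2, Alpha, rd), (2, Lyra, rd), (26, Alpha, rd), (26, Lyra, rd), (36, Alpha, rd), (36, Lyra, rd)}

{(2, Alpha, rd), (2, Lyra, rd), (26, Alpha, rd), (26, Lyra, rd), (36, Alpha, rd), (36, Lyra, rd)}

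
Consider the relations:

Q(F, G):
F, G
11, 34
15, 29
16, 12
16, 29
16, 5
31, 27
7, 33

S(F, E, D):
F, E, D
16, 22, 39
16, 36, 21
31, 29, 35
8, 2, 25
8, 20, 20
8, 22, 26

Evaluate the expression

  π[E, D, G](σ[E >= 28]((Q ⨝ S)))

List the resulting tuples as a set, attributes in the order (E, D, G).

Joining Q and S on F yields {(16, 12, 22, 39), (16, 12, 36, 21), (16, 29, 22, 39), (16, 29, 36, 21), (16, 5, 22, 39), (16, 5, 36, 21), (31, 27, 29, 35)}.
σ[E >= 28]: keep tuples satisfying E >= 28 → {(16, 12, 36, 21), (16, 29, 36, 21), (16, 5, 36, 21), (31, 27, 29, 35)}
π_{E, D, G} gives {(29, 35, 27), (36, 21, 12), (36, 21, 29), (36, 21, 5)}.

{(29, 35, 27), (36, 21, 12), (36, 21, 29), (36, 21, 5)}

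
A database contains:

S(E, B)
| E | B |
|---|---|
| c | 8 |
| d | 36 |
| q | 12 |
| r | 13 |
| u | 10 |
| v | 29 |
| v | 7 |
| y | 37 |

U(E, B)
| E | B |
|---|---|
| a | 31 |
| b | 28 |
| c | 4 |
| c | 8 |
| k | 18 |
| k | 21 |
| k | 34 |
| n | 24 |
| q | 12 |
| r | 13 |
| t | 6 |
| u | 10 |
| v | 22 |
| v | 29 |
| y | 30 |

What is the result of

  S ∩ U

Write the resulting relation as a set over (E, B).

{(c, 8), (q, 12), (r, 13), (u, 10), (v, 29)}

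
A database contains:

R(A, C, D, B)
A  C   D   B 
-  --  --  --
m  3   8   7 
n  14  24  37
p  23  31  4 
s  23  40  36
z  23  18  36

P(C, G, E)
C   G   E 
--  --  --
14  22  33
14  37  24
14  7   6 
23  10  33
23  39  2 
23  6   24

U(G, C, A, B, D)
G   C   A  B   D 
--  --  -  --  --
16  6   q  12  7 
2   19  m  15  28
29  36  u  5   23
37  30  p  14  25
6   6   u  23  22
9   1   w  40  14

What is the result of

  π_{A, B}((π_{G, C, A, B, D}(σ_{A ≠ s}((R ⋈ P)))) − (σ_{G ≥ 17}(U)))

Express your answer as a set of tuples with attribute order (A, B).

{(n, 37), (p, 4), (z, 36)}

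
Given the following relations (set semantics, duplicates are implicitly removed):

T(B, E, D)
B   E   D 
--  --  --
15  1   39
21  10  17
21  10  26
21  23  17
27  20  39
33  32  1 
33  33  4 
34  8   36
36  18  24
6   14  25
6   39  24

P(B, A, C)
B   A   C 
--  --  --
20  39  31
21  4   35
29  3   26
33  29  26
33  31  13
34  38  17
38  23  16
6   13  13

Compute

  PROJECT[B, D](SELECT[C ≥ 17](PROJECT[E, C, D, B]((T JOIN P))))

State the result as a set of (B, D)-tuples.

{(21, 17), (21, 26), (33, 1), (33, 4), (34, 36)}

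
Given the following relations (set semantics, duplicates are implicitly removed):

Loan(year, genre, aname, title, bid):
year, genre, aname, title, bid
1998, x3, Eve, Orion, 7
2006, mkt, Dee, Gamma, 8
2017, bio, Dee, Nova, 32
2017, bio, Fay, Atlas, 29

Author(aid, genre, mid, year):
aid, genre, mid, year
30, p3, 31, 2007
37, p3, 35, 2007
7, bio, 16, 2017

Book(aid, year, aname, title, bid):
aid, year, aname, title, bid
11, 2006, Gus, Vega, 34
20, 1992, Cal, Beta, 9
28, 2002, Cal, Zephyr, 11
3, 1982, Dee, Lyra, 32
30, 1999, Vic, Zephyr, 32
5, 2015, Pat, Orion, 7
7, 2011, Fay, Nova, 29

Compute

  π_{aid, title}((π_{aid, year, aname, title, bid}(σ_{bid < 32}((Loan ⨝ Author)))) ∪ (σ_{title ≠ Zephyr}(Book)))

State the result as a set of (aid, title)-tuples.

{(11, Vega), (20, Beta), (3, Lyra), (5, Orion), (7, Atlas), (7, Nova)}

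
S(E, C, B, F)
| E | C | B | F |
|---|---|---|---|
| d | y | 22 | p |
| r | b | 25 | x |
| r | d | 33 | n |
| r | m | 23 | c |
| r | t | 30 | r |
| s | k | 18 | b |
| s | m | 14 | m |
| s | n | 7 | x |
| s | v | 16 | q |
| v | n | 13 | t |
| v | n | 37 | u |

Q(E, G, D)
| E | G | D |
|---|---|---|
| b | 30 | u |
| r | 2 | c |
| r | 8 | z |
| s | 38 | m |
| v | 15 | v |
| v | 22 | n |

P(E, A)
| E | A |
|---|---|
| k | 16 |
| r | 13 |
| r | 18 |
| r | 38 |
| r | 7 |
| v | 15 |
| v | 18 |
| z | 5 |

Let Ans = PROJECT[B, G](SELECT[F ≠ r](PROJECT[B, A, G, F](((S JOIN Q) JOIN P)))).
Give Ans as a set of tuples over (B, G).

S ⋈ Q (natural join on E): {(r, b, 25, x, 2, c), (r, b, 25, x, 8, z), (r, d, 33, n, 2, c), (r, d, 33, n, 8, z), (r, m, 23, c, 2, c), (r, m, 23, c, 8, z), (r, t, 30, r, 2, c), (r, t, 30, r, 8, z), (s, k, 18, b, 38, m), (s, m, 14, m, 38, m), (s, n, 7, x, 38, m), (s, v, 16, q, 38, m), (v, n, 13, t, 15, v), (v, n, 13, t, 22, n), (v, n, 37, u, 15, v), (v, n, 37, u, 22, n)}
(S JOIN Q) ⋈ P (natural join on E): {(r, b, 25, x, 2, c, 13), (r, b, 25, x, 2, c, 18), (r, b, 25, x, 2, c, 38), (r, b, 25, x, 2, c, 7), (r, b, 25, x, 8, z, 13), (r, b, 25, x, 8, z, 18), (r, b, 25, x, 8, z, 38), (r, b, 25, x, 8, z, 7), (r, d, 33, n, 2, c, 13), (r, d, 33, n, 2, c, 18), (r, d, 33, n, 2, c, 38), (r, d, 33, n, 2, c, 7), (r, d, 33, n, 8, z, 13), (r, d, 33, n, 8, z, 18), (r, d, 33, n, 8, z, 38), (r, d, 33, n, 8, z, 7), (r, m, 23, c, 2, c, 13), (r, m, 23, c, 2, c, 18), (r, m, 23, c, 2, c, 38), (r, m, 23, c, 2, c, 7), (r, m, 23, c, 8, z, 13), (r, m, 23, c, 8, z, 18), (r, m, 23, c, 8, z, 38), (r, m, 23, c, 8, z, 7), (r, t, 30, r, 2, c, 13), (r, t, 30, r, 2, c, 18), (r, t, 30, r, 2, c, 38), (r, t, 30, r, 2, c, 7), (r, t, 30, r, 8, z, 13), (r, t, 30, r, 8, z, 18), (r, t, 30, r, 8, z, 38), (r, t, 30, r, 8, z, 7), (v, n, 13, t, 15, v, 15), (v, n, 13, t, 15, v, 18), (v, n, 13, t, 22, n, 15), (v, n, 13, t, 22, n, 18), (v, n, 37, u, 15, v, 15), (v, n, 37, u, 15, v, 18), (v, n, 37, u, 22, n, 15), (v, n, 37, u, 22, n, 18)}
Projecting to B, A, G, F: {(13, 15, 15, t), (13, 15, 22, t), (13, 18, 15, t), (13, 18, 22, t), (23, 13, 2, c), (23, 13, 8, c), (23, 18, 2, c), (23, 18, 8, c), (23, 38, 2, c), (23, 38, 8, c), (23, 7, 2, c), (23, 7, 8, c), (25, 13, 2, x), (25, 13, 8, x), (25, 18, 2, x), (25, 18, 8, x), (25, 38, 2, x), (25, 38, 8, x), (25, 7, 2, x), (25, 7, 8, x), (30, 13, 2, r), (30, 13, 8, r), (30, 18, 2, r), (30, 18, 8, r), (30, 38, 2, r), (30, 38, 8, r), (30, 7, 2, r), (30, 7, 8, r), (33, 13, 2, n), (33, 13, 8, n), (33, 18, 2, n), (33, 18, 8, n), (33, 38, 2, n), (33, 38, 8, n), (33, 7, 2, n), (33, 7, 8, n), (37, 15, 15, u), (37, 15, 22, u), (37, 18, 15, u), (37, 18, 22, u)}
σ[F ≠ r]: keep tuples satisfying F ≠ r → {(13, 15, 15, t), (13, 15, 22, t), (13, 18, 15, t), (13, 18, 22, t), (23, 13, 2, c), (23, 13, 8, c), (23, 18, 2, c), (23, 18, 8, c), (23, 38, 2, c), (23, 38, 8, c), (23, 7, 2, c), (23, 7, 8, c), (25, 13, 2, x), (25, 13, 8, x), (25, 18, 2, x), (25, 18, 8, x), (25, 38, 2, x), (25, 38, 8, x), (25, 7, 2, x), (25, 7, 8, x), (33, 13, 2, n), (33, 13, 8, n), (33, 18, 2, n), (33, 18, 8, n), (33, 38, 2, n), (33, 38, 8, n), (33, 7, 2, n), (33, 7, 8, n), (37, 15, 15, u), (37, 15, 22, u), (37, 18, 15, u), (37, 18, 22, u)}
Projecting to B, G (22 duplicate(s) eliminated): {(13, 15), (13, 22), (23, 2), (23, 8), (25, 2), (25, 8), (33, 2), (33, 8), (37, 15), (37, 22)}

{(13, 15), (13, 22), (23, 2), (23, 8), (25, 2), (25, 8), (33, 2), (33, 8), (37, 15), (37, 22)}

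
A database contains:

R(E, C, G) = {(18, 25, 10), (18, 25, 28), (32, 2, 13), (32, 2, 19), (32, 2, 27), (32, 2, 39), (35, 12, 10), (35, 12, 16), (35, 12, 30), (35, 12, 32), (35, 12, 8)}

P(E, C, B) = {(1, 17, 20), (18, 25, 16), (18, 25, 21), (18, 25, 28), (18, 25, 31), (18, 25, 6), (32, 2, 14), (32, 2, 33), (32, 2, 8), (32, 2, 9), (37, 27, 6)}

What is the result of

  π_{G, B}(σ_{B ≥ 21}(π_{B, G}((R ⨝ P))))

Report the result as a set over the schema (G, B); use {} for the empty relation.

Joining R and P on E, C yields {(18, 25, 10, 16), (18, 25, 10, 21), (18, 25, 10, 28), (18, 25, 10, 31), (18, 25, 10, 6), (18, 25, 28, 16), (18, 25, 28, 21), (18, 25, 28, 28), (18, 25, 28, 31), (18, 25, 28, 6), (32, 2, 13, 14), (32, 2, 13, 33), (32, 2, 13, 8), (32, 2, 13, 9), (32, 2, 19, 14), (32, 2, 19, 33), (32, 2, 19, 8), (32, 2, 19, 9), (32, 2, 27, 14), (32, 2, 27, 33), (32, 2, 27, 8), (32, 2, 27, 9), (32, 2, 39, 14), (32, 2, 39, 33), (32, 2, 39, 8), (32, 2, 39, 9)}.
Projecting to B, G: {(14, 13), (14, 19), (14, 27), (14, 39), (16, 10), (16, 28), (21, 10), (21, 28), (28, 10), (28, 28), (31, 10), (31, 28), (33, 13), (33, 19), (33, 27), (33, 39), (6, 10), (6, 28), (8, 13), (8, 19), (8, 27), (8, 39), (9, 13), (9, 19), (9, 27), (9, 39)}
Apply σ_{B ≥ 21}; surviving tuples: {(21, 10), (21, 28), (28, 10), (28, 28), (31, 10), (31, 28), (33, 13), (33, 19), (33, 27), (33, 39)}
Projecting to G, B: {(10, 21), (10, 28), (10, 31), (13, 33), (19, 33), (27, 33), (28, 21), (28, 28), (28, 31), (39, 33)}

{(10, 21), (10, 28), (10, 31), (13, 33), (19, 33), (27, 33), (28, 21), (28, 28), (28, 31), (39, 33)}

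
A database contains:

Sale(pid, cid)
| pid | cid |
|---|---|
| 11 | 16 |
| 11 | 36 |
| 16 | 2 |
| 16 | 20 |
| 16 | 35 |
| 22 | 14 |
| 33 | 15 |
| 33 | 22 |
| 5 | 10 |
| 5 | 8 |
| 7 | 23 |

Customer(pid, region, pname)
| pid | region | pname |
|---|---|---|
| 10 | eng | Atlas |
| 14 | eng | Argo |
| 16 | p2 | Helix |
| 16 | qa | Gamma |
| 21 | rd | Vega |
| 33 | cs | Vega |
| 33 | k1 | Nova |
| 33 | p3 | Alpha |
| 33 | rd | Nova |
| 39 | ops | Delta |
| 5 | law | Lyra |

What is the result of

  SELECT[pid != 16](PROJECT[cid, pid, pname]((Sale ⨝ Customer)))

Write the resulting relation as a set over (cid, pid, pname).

Joining Sale and Customer on pid yields {(16, 2, p2, Helix), (16, 2, qa, Gamma), (16, 20, p2, Helix), (16, 20, qa, Gamma), (16, 35, p2, Helix), (16, 35, qa, Gamma), (33, 15, cs, Vega), (33, 15, k1, Nova), (33, 15, p3, Alpha), (33, 15, rd, Nova), (33, 22, cs, Vega), (33, 22, k1, Nova), (33, 22, p3, Alpha), (33, 22, rd, Nova), (5, 10, law, Lyra), (5, 8, law, Lyra)}.
Projecting to cid, pid, pname (2 duplicate(s) eliminated): {(10, 5, Lyra), (15, 33, Alpha), (15, 33, Nova), (15, 33, Vega), (2, 16, Gamma), (2, 16, Helix), (20, 16, Gamma), (20, 16, Helix), (22, 33, Alpha), (22, 33, Nova), (22, 33, Vega), (35, 16, Gamma), (35, 16, Helix), (8, 5, Lyra)}
Apply σ_{pid != 16}; surviving tuples: {(10, 5, Lyra), (15, 33, Alpha), (15, 33, Nova), (15, 33, Vega), (22, 33, Alpha), (22, 33, Nova), (22, 33, Vega), (8, 5, Lyra)}

{(10, 5, Lyra), (15, 33, Alpha), (15, 33, Nova), (15, 33, Vega), (22, 33, Alpha), (22, 33, Nova), (22, 33, Vega), (8, 5, Lyra)}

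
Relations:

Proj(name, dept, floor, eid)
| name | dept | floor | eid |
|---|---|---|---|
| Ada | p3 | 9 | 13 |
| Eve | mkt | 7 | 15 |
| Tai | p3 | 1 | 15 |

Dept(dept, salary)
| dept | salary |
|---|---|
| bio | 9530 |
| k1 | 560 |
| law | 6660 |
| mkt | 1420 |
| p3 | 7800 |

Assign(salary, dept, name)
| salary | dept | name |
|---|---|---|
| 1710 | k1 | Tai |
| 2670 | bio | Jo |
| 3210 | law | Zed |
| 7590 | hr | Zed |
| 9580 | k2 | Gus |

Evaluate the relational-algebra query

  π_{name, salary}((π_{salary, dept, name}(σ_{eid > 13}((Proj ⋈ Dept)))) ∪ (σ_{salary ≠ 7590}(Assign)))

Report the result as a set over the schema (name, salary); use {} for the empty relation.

Natural join on dept: {(Ada, p3, 9, 13, 7800), (Eve, mkt, 7, 15, 1420), (Tai, p3, 1, 15, 7800)}
σ[eid > 13]: keep tuples satisfying eid > 13 → {(Eve, mkt, 7, 15, 1420), (Tai, p3, 1, 15, 7800)}
π_{salary, dept, name} gives {(1420, mkt, Eve), (7800, p3, Tai)}.
σ[salary ≠ 7590]: keep tuples satisfying salary ≠ 7590 → {(1710, k1, Tai), (2670, bio, Jo), (3210, law, Zed), (9580, k2, Gus)}
Union: {(1420, mkt, Eve), (7800, p3, Tai)} with {(1710, k1, Tai), (2670, bio, Jo), (3210, law, Zed), (9580, k2, Gus)} → {(1420, mkt, Eve), (1710, k1, Tai), (2670, bio, Jo), (3210, law, Zed), (7800, p3, Tai), (9580, k2, Gus)}
π_{name, salary} gives {(Eve, 1420), (Gus, 9580), (Jo, 2670), (Tai, 1710), (Tai, 7800), (Zed, 3210)}.

{(Eve, 1420), (Gus, 9580), (Jo, 2670), (Tai, 1710), (Tai, 7800), (Zed, 3210)}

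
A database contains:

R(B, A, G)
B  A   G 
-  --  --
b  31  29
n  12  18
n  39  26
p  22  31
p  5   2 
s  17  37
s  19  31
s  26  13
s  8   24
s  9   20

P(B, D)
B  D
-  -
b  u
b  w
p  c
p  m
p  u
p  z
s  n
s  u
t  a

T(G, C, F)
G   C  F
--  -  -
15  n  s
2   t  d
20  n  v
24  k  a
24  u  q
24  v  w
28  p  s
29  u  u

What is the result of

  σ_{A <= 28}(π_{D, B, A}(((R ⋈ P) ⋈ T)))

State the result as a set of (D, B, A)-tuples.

{(c, p, 5), (m, p, 5), (n, s, 8), (n, s, 9), (u, p, 5), (u, s, 8), (u, s, 9), (z, p, 5)}

Joining R and P on B yields {(b, 31, 29, u), (b, 31, 29, w), (p, 22, 31, c), (p, 22, 31, m), (p, 22, 31, u), (p, 22, 31, z), (p, 5, 2, c), (p, 5, 2, m), (p, 5, 2, u), (p, 5, 2, z), (s, 17, 37, n), (s, 17, 37, u), (s, 19, 31, n), (s, 19, 31, u), (s, 26, 13, n), (s, 26, 13, u), (s, 8, 24, n), (s, 8, 24, u), (s, 9, 20, n), (s, 9, 20, u)}.
Joining (R ⋈ P) and T on G yields {(b, 31, 29, u, u, u), (b, 31, 29, w, u, u), (p, 5, 2, c, t, d), (p, 5, 2, m, t, d), (p, 5, 2, u, t, d), (p, 5, 2, z, t, d), (s, 8, 24, n, k, a), (s, 8, 24, n, u, q), (s, 8, 24, n, v, w), (s, 8, 24, u, k, a), (s, 8, 24, u, u, q), (s, 8, 24, u, v, w), (s, 9, 20, n, n, v), (s, 9, 20, u, n, v)}.
π[D, B, A]: project onto (D, B, A) (4 duplicate(s) eliminated) → {(c, p, 5), (m, p, 5), (n, s, 8), (n, s, 9), (u, b, 31), (u, p, 5), (u, s, 8), (u, s, 9), (w, b, 31), (z, p, 5)}
Filtering on A <= 28 leaves {(c, p, 5), (m, p, 5), (n, s, 8), (n, s, 9), (u, p, 5), (u, s, 8), (u, s, 9), (z, p, 5)}.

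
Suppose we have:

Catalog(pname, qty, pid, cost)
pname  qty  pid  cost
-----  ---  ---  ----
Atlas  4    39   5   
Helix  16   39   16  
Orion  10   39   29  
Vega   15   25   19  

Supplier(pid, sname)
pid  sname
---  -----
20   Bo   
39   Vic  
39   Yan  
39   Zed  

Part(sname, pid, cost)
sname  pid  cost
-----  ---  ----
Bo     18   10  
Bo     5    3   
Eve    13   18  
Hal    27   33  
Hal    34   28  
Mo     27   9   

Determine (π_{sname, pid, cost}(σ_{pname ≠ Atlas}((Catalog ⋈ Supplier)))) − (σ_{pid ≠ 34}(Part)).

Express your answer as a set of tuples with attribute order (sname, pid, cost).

{(Vic, 39, 16), (Vic, 39, 29), (Yan, 39, 16), (Yan, 39, 29), (Zed, 39, 16), (Zed, 39, 29)}

Natural join on pid: {(Atlas, 4, 39, 5, Vic), (Atlas, 4, 39, 5, Yan), (Atlas, 4, 39, 5, Zed), (Helix, 16, 39, 16, Vic), (Helix, 16, 39, 16, Yan), (Helix, 16, 39, 16, Zed), (Orion, 10, 39, 29, Vic), (Orion, 10, 39, 29, Yan), (Orion, 10, 39, 29, Zed)}
σ[pname ≠ Atlas]: keep tuples satisfying pname ≠ Atlas → {(Helix, 16, 39, 16, Vic), (Helix, 16, 39, 16, Yan), (Helix, 16, 39, 16, Zed), (Orion, 10, 39, 29, Vic), (Orion, 10, 39, 29, Yan), (Orion, 10, 39, 29, Zed)}
π_{sname, pid, cost} gives {(Vic, 39, 16), (Vic, 39, 29), (Yan, 39, 16), (Yan, 39, 29), (Zed, 39, 16), (Zed, 39, 29)}.
σ[pid ≠ 34]: keep tuples satisfying pid ≠ 34 → {(Bo, 18, 10), (Bo, 5, 3), (Eve, 13, 18), (Hal, 27, 33), (Mo, 27, 9)}
Taking the difference: {(Vic, 39, 16), (Vic, 39, 29), (Yan, 39, 16), (Yan, 39, 29), (Zed, 39, 16), (Zed, 39, 29)}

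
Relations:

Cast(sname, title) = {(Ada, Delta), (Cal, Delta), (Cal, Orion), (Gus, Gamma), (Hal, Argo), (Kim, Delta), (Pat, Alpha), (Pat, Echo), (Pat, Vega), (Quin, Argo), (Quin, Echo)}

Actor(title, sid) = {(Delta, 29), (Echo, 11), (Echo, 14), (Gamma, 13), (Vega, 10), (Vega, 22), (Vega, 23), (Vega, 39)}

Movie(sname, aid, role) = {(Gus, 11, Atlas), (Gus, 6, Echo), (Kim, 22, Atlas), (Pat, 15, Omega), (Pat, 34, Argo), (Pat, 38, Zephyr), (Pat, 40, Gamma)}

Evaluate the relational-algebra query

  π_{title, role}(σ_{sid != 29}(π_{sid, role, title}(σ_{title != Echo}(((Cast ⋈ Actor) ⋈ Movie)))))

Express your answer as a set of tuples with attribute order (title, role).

Cast ⋈ Actor (natural join on title): {(Ada, Delta, 29), (Cal, Delta, 29), (Gus, Gamma, 13), (Kim, Delta, 29), (Pat, Echo, 11), (Pat, Echo, 14), (Pat, Vega, 10), (Pat, Vega, 22), (Pat, Vega, 23), (Pat, Vega, 39), (Quin, Echo, 11), (Quin, Echo, 14)}
(Cast ⋈ Actor) ⋈ Movie (natural join on sname): {(Gus, Gamma, 13, 11, Atlas), (Gus, Gamma, 13, 6, Echo), (Kim, Delta, 29, 22, Atlas), (Pat, Echo, 11, 15, Omega), (Pat, Echo, 11, 34, Argo), (Pat, Echo, 11, 38, Zephyr), (Pat, Echo, 11, 40, Gamma), (Pat, Echo, 14, 15, Omega), (Pat, Echo, 14, 34, Argo), (Pat, Echo, 14, 38, Zephyr), (Pat, Echo, 14, 40, Gamma), (Pat, Vega, 10, 15, Omega), (Pat, Vega, 10, 34, Argo), (Pat, Vega, 10, 38, Zephyr), (Pat, Vega, 10, 40, Gamma), (Pat, Vega, 22, 15, Omega), (Pat, Vega, 22, 34, Argo), (Pat, Vega, 22, 38, Zephyr), (Pat, Vega, 22, 40, Gamma), (Pat, Vega, 23, 15, Omega), (Pat, Vega, 23, 34, Argo), (Pat, Vega, 23, 38, Zephyr), (Pat, Vega, 23, 40, Gamma), (Pat, Vega, 39, 15, Omega), (Pat, Vega, 39, 34, Argo), (Pat, Vega, 39, 38, Zephyr), (Pat, Vega, 39, 40, Gamma)}
σ[title != Echo]: keep tuples satisfying title != Echo → {(Gus, Gamma, 13, 11, Atlas), (Gus, Gamma, 13, 6, Echo), (Kim, Delta, 29, 22, Atlas), (Pat, Vega, 10, 15, Omega), (Pat, Vega, 10, 34, Argo), (Pat, Vega, 10, 38, Zephyr), (Pat, Vega, 10, 40, Gamma), (Pat, Vega, 22, 15, Omega), (Pat, Vega, 22, 34, Argo), (Pat, Vega, 22, 38, Zephyr), (Pat, Vega, 22, 40, Gamma), (Pat, Vega, 23, 15, Omega), (Pat, Vega, 23, 34, Argo), (Pat, Vega, 23, 38, Zephyr), (Pat, Vega, 23, 40, Gamma), (Pat, Vega, 39, 15, Omega), (Pat, Vega, 39, 34, Argo), (Pat, Vega, 39, 38, Zephyr), (Pat, Vega, 39, 40, Gamma)}
π_{sid, role, title} gives {(10, Argo, Vega), (10, Gamma, Vega), (10, Omega, Vega), (10, Zephyr, Vega), (13, Atlas, Gamma), (13, Echo, Gamma), (22, Argo, Vega), (22, Gamma, Vega), (22, Omega, Vega), (22, Zephyr, Vega), (23, Argo, Vega), (23, Gamma, Vega), (23, Omega, Vega), (23, Zephyr, Vega), (29, Atlas, Delta), (39, Argo, Vega), (39, Gamma, Vega), (39, Omega, Vega), (39, Zephyr, Vega)}.
σ[sid != 29]: keep tuples satisfying sid != 29 → {(10, Argo, Vega), (10, Gamma, Vega), (10, Omega, Vega), (10, Zephyr, Vega), (13, Atlas, Gamma), (13, Echo, Gamma), (22, Argo, Vega), (22, Gamma, Vega), (22, Omega, Vega), (22, Zephyr, Vega), (23, Argo, Vega), (23, Gamma, Vega), (23, Omega, Vega), (23, Zephyr, Vega), (39, Argo, Vega), (39, Gamma, Vega), (39, Omega, Vega), (39, Zephyr, Vega)}
π_{title, role} gives {(Gamma, Atlas), (Gamma, Echo), (Vega, Argo), (Vega, Gamma), (Vega, Omega), (Vega, Zephyr)} (12 duplicate(s) eliminated).

{(Gamma, Atlas), (Gamma, Echo), (Vega, Argo), (Vega, Gamma), (Vega, Omega), (Vega, Zephyr)}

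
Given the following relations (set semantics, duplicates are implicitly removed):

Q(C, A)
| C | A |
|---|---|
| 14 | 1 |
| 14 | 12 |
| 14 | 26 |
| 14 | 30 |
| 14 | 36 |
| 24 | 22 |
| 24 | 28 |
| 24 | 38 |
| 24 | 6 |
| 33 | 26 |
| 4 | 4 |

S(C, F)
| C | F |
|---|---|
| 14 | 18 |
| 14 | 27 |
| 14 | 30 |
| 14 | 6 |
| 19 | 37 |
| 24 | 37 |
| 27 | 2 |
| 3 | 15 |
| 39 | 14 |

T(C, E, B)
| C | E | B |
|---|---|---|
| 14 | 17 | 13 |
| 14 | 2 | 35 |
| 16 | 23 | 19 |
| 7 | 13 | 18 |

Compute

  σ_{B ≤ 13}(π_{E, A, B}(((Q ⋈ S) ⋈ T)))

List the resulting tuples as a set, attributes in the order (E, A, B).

{(17, 1, 13), (17, 12, 13), (17, 26, 13), (17, 30, 13), (17, 36, 13)}

Joining Q and S on C yields {(14, 1, 18), (14, 1, 27), (14, 1, 30), (14, 1, 6), (14, 12, 18), (14, 12, 27), (14, 12, 30), (14, 12, 6), (14, 26, 18), (14, 26, 27), (14, 26, 30), (14, 26, 6), (14, 30, 18), (14, 30, 27), (14, 30, 30), (14, 30, 6), (14, 36, 18), (14, 36, 27), (14, 36, 30), (14, 36, 6), (24, 22, 37), (24, 28, 37), (24, 38, 37), (24, 6, 37)}.
Joining (Q ⋈ S) and T on C yields {(14, 1, 18, 17, 13), (14, 1, 18, 2, 35), (14, 1, 27, 17, 13), (14, 1, 27, 2, 35), (14, 1, 30, 17, 13), (14, 1, 30, 2, 35), (14, 1, 6, 17, 13), (14, 1, 6, 2, 35), (14, 12, 18, 17, 13), (14, 12, 18, 2, 35), (14, 12, 27, 17, 13), (14, 12, 27, 2, 35), (14, 12, 30, 17, 13), (14, 12, 30, 2, 35), (14, 12, 6, 17, 13), (14, 12, 6, 2, 35), (14, 26, 18, 17, 13), (14, 26, 18, 2, 35), (14, 26, 27, 17, 13), (14, 26, 27, 2, 35), (14, 26, 30, 17, 13), (14, 26, 30, 2, 35), (14, 26, 6, 17, 13), (14, 26, 6, 2, 35), (14, 30, 18, 17, 13), (14, 30, 18, 2, 35), (14, 30, 27, 17, 13), (14, 30, 27, 2, 35), (14, 30, 30, 17, 13), (14, 30, 30, 2, 35), (14, 30, 6, 17, 13), (14, 30, 6, 2, 35), (14, 36, 18, 17, 13), (14, 36, 18, 2, 35), (14, 36, 27, 17, 13), (14, 36, 27, 2, 35), (14, 36, 30, 17, 13), (14, 36, 30, 2, 35), (14, 36, 6, 17, 13), (14, 36, 6, 2, 35)}.
Keep only column(s) E, A, B (30 duplicate(s) eliminated): {(17, 1, 13), (17, 12, 13), (17, 26, 13), (17, 30, 13), (17, 36, 13), (2, 1, 35), (2, 12, 35), (2, 26, 35), (2, 30, 35), (2, 36, 35)}
σ[B ≤ 13]: keep tuples satisfying B ≤ 13 → {(17, 1, 13), (17, 12, 13), (17, 26, 13), (17, 30, 13), (17, 36, 13)}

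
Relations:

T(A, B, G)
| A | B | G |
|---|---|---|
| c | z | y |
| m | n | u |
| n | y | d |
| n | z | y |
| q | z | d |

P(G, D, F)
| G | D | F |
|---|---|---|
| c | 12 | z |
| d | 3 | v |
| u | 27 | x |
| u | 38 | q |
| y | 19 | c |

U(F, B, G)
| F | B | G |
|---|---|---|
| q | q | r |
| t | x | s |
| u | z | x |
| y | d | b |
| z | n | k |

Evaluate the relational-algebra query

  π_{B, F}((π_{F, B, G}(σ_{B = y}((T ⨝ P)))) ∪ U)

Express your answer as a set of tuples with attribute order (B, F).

Natural join on G: {(c, z, y, 19, c), (m, n, u, 27, x), (m, n, u, 38, q), (n, y, d, 3, v), (n, z, y, 19, c), (q, z, d, 3, v)}
σ[B = y]: keep tuples satisfying B = y → {(n, y, d, 3, v)}
π[F, B, G]: project onto (F, B, G) → {(v, y, d)}
Set union of the two operands is {(q, q, r), (t, x, s), (u, z, x), (v, y, d), (y, d, b), (z, n, k)}.
π[B, F]: project onto (B, F) → {(d, y), (n, z), (q, q), (x, t), (y, v), (z, u)}

{(d, y), (n, z), (q, q), (x, t), (y, v), (z, u)}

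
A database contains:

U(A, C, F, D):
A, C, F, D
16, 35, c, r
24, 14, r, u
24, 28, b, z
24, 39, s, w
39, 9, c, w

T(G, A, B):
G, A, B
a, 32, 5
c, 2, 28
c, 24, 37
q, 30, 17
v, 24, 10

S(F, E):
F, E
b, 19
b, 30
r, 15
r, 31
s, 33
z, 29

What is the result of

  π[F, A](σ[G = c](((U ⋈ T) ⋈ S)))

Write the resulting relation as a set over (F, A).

{(b, 24), (r, 24), (s, 24)}

Natural join on A: {(24, 14, r, u, c, 37), (24, 14, r, u, v, 10), (24, 28, b, z, c, 37), (24, 28, b, z, v, 10), (24, 39, s, w, c, 37), (24, 39, s, w, v, 10)}
Natural join on F: {(24, 14, r, u, c, 37, 15), (24, 14, r, u, c, 37, 31), (24, 14, r, u, v, 10, 15), (24, 14, r, u, v, 10, 31), (24, 28, b, z, c, 37, 19), (24, 28, b, z, c, 37, 30), (24, 28, b, z, v, 10, 19), (24, 28, b, z, v, 10, 30), (24, 39, s, w, c, 37, 33), (24, 39, s, w, v, 10, 33)}
σ[G = c]: keep tuples satisfying G = c → {(24, 14, r, u, c, 37, 15), (24, 14, r, u, c, 37, 31), (24, 28, b, z, c, 37, 19), (24, 28, b, z, c, 37, 30), (24, 39, s, w, c, 37, 33)}
π[F, A]: project onto (F, A) (2 duplicate(s) eliminated) → {(b, 24), (r, 24), (s, 24)}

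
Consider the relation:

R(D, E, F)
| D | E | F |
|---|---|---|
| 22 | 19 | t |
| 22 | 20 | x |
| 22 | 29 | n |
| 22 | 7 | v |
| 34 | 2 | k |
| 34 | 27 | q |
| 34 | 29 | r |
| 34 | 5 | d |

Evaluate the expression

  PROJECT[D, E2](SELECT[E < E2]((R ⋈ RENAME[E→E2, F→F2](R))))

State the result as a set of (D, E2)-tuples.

ρ[E→E2, F→F2]: schema becomes (D, E2, F2); tuples unchanged.
R ⋈ RENAME[E→E2, F→F2](R) (natural join on D): {(22, 19, t, 19, t), (22, 19, t, 20, x), (22, 19, t, 29, n), (22, 19, t, 7, v), (22, 20, x, 19, t), (22, 20, x, 20, x), (22, 20, x, 29, n), (22, 20, x, 7, v), (22, 29, n, 19, t), (22, 29, n, 20, x), (22, 29, n, 29, n), (22, 29, n, 7, v), (22, 7, v, 19, t), (22, 7, v, 20, x), (22, 7, v, 29, n), (22, 7, v, 7, v), (34, 2, k, 2, k), (34, 2, k, 27, q), (34, 2, k, 29, r), (34, 2, k, 5, d), (34, 27, q, 2, k), (34, 27, q, 27, q), (34, 27, q, 29, r), (34, 27, q, 5, d), (34, 29, r, 2, k), (34, 29, r, 27, q), (34, 29, r, 29, r), (34, 29, r, 5, d), (34, 5, d, 2, k), (34, 5, d, 27, q), (34, 5, d, 29, r), (34, 5, d, 5, d)}
Apply σ_{E < E2}; surviving tuples: {(22, 19, t, 20, x), (22, 19, t, 29, n), (22, 20, x, 29, n), (22, 7, v, 19, t), (22, 7, v, 20, x), (22, 7, v, 29, n), (34, 2, k, 27, q), (34, 2, k, 29, r), (34, 2, k, 5, d), (34, 27, q, 29, r), (34, 5, d, 27, q), (34, 5, d, 29, r)}
π[D, E2]: project onto (D, E2) (6 duplicate(s) eliminated) → {(22, 19), (22, 20), (22, 29), (34, 27), (34, 29), (34, 5)}

{(22, 19), (22, 20), (22, 29), (34, 27), (34, 29), (34, 5)}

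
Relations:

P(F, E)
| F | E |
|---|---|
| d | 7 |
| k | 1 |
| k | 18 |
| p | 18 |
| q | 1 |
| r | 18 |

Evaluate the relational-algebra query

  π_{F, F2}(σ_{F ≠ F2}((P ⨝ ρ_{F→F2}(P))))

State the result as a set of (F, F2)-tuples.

{(k, p), (k, q), (k, r), (p, k), (p, r), (q, k), (r, k), (r, p)}

ρ[F→F2]: schema becomes (F2, E); tuples unchanged.
Natural join on E: {(d, 7, d), (k, 1, k), (k, 1, q), (k, 18, k), (k, 18, p), (k, 18, r), (p, 18, k), (p, 18, p), (p, 18, r), (q, 1, k), (q, 1, q), (r, 18, k), (r, 18, p), (r, 18, r)}
Selection F ≠ F2: {(k, 1, q), (k, 18, p), (k, 18, r), (p, 18, k), (p, 18, r), (q, 1, k), (r, 18, k), (r, 18, p)}
π_{F, F2} gives {(k, p), (k, q), (k, r), (p, k), (p, r), (q, k), (r, k), (r, p)}.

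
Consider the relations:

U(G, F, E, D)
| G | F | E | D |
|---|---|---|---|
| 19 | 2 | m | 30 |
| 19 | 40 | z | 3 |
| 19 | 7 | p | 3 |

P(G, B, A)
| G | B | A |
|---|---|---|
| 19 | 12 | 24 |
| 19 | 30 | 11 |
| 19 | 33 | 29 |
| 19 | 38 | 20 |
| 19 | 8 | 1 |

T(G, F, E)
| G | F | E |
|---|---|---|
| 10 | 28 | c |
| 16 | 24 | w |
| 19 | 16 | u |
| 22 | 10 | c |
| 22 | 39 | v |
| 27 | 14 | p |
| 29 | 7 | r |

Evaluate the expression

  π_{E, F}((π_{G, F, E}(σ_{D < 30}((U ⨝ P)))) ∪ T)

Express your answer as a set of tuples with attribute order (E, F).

{(c, 10), (c, 28), (p, 14), (p, 7), (r, 7), (u, 16), (v, 39), (w, 24), (z, 40)}

Joining U and P on G yields {(19, 2, m, 30, 12, 24), (19, 2, m, 30, 30, 11), (19, 2, m, 30, 33, 29), (19, 2, m, 30, 38, 20), (19, 2, m, 30, 8, 1), (19, 40, z, 3, 12, 24), (19, 40, z, 3, 30, 11), (19, 40, z, 3, 33, 29), (19, 40, z, 3, 38, 20), (19, 40, z, 3, 8, 1), (19, 7, p, 3, 12, 24), (19, 7, p, 3, 30, 11), (19, 7, p, 3, 33, 29), (19, 7, p, 3, 38, 20), (19, 7, p, 3, 8, 1)}.
Apply σ_{D < 30}; surviving tuples: {(19, 40, z, 3, 12, 24), (19, 40, z, 3, 30, 11), (19, 40, z, 3, 33, 29), (19, 40, z, 3, 38, 20), (19, 40, z, 3, 8, 1), (19, 7, p, 3, 12, 24), (19, 7, p, 3, 30, 11), (19, 7, p, 3, 33, 29), (19, 7, p, 3, 38, 20), (19, 7, p, 3, 8, 1)}
π_{G, F, E} gives {(19, 40, z), (19, 7, p)} (8 duplicate(s) eliminated).
Set union of the two operands is {(10, 28, c), (16, 24, w), (19, 16, u), (19, 40, z), (19, 7, p), (22, 10, c), (22, 39, v), (27, 14, p), (29, 7, r)}.
π_{E, F} gives {(c, 10), (c, 28), (p, 14), (p, 7), (r, 7), (u, 16), (v, 39), (w, 24), (z, 40)}.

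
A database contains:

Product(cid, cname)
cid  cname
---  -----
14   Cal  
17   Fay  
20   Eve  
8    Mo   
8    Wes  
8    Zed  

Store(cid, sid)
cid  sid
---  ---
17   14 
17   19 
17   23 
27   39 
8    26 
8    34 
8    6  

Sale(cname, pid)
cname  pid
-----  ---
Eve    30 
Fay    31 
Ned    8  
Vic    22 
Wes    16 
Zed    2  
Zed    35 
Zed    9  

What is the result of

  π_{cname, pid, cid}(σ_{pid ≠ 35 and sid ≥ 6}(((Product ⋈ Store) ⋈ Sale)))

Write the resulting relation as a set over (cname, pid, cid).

Product ⋈ Store (natural join on cid): {(17, Fay, 14), (17, Fay, 19), (17, Fay, 23), (8, Mo, 26), (8, Mo, 34), (8, Mo, 6), (8, Wes, 26), (8, Wes, 34), (8, Wes, 6), (8, Zed, 26), (8, Zed, 34), (8, Zed, 6)}
(Product ⋈ Store) ⋈ Sale (natural join on cname): {(17, Fay, 14, 31), (17, Fay, 19, 31), (17, Fay, 23, 31), (8, Wes, 26, 16), (8, Wes, 34, 16), (8, Wes, 6, 16), (8, Zed, 26, 2), (8, Zed, 26, 35), (8, Zed, 26, 9), (8, Zed, 34, 2), (8, Zed, 34, 35), (8, Zed, 34, 9), (8, Zed, 6, 2), (8, Zed, 6, 35), (8, Zed, 6, 9)}
Apply σ_{pid ≠ 35 and sid ≥ 6}; surviving tuples: {(17, Fay, 14, 31), (17, Fay, 19, 31), (17, Fay, 23, 31), (8, Wes, 26, 16), (8, Wes, 34, 16), (8, Wes, 6, 16), (8, Zed, 26, 2), (8, Zed, 26, 9), (8, Zed, 34, 2), (8, Zed, 34, 9), (8, Zed, 6, 2), (8, Zed, 6, 9)}
Keep only column(s) cname, pid, cid (8 duplicate(s) eliminated): {(Fay, 31, 17), (Wes, 16, 8), (Zed, 2, 8), (Zed, 9, 8)}

{(Fay, 31, 17), (Wes, 16, 8), (Zed, 2, 8), (Zed, 9, 8)}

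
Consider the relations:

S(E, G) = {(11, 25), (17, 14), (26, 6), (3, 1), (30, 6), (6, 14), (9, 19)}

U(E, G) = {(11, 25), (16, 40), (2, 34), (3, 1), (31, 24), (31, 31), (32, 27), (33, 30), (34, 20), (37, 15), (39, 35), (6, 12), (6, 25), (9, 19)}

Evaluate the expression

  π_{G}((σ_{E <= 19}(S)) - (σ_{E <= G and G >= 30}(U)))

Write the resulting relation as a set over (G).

Selection E <= 19: {(11, 25), (17, 14), (3, 1), (6, 14), (9, 19)}
Selection E <= G and G >= 30: {(16, 40), (2, 34), (31, 31)}
Difference: {(11, 25), (17, 14), (3, 1), (6, 14), (9, 19)} with {(16, 40), (2, 34), (31, 31)} → {(11, 25), (17, 14), (3, 1), (6, 14), (9, 19)}
Projecting to G (1 duplicate(s) eliminated): {1, 14, 19, 25}

{1, 14, 19, 25}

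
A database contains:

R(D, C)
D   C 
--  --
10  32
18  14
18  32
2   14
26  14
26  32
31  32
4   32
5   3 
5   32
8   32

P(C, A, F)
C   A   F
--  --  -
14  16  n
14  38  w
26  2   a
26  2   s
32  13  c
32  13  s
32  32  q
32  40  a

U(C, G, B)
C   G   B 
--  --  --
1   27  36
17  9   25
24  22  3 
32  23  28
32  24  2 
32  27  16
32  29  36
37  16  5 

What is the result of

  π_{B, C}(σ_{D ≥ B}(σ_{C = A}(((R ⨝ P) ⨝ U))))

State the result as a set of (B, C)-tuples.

R ⋈ P (natural join on C): {(10, 32, 13, c), (10, 32, 13, s), (10, 32, 32, q), (10, 32, 40, a), (18, 14, 16, n), (18, 14, 38, w), (18, 32, 13, c), (18, 32, 13, s), (18, 32, 32, q), (18, 32, 40, a), (2, 14, 16, n), (2, 14, 38, w), (26, 14, 16, n), (26, 14, 38, w), (26, 32, 13, c), (26, 32, 13, s), (26, 32, 32, q), (26, 32, 40, a), (31, 32, 13, c), (31, 32, 13, s), (31, 32, 32, q), (31, 32, 40, a), (4, 32, 13, c), (4, 32, 13, s), (4, 32, 32, q), (4, 32, 40, a), (5, 32, 13, c), (5, 32, 13, s), (5, 32, 32, q), (5, 32, 40, a), (8, 32, 13, c), (8, 32, 13, s), (8, 32, 32, q), (8, 32, 40, a)}
(R ⨝ P) ⋈ U (natural join on C): {(10, 32, 13, c, 23, 28), (10, 32, 13, c, 24, 2), (10, 32, 13, c, 27, 16), (10, 32, 13, c, 29, 36), (10, 32, 13, s, 23, 28), (10, 32, 13, s, 24, 2), (10, 32, 13, s, 27, 16), (10, 32, 13, s, 29, 36), (10, 32, 32, q, 23, 28), (10, 32, 32, q, 24, 2), (10, 32, 32, q, 27, 16), (10, 32, 32, q, 29, 36), (10, 32, 40, a, 23, 28), (10, 32, 40, a, 24, 2), (10, 32, 40, a, 27, 16), (10, 32, 40, a, 29, 36), (18, 32, 13, c, 23, 28), (18, 32, 13, c, 24, 2), (18, 32, 13, c, 27, 16), (18, 32, 13, c, 29, 36), (18, 32, 13, s, 23, 28), (18, 32, 13, s, 24, 2), (18, 32, 13, s, 27, 16), (18, 32, 13, s, 29, 36), (18, 32, 32, q, 23, 28), (18, 32, 32, q, 24, 2), (18, 32, 32, q, 27, 16), (18, 32, 32, q, 29, 36), (18, 32, 40, a, 23, 28), (18, 32, 40, a, 24, 2), (18, 32, 40, a, 27, 16), (18, 32, 40, a, 29, 36), (26, 32, 13, c, 23, 28), (26, 32, 13, c, 24, 2), (26, 32, 13, c, 27, 16), (26, 32, 13, c, 29, 36), (26, 32, 13, s, 23, 28), (26, 32, 13, s, 24, 2), (26, 32, 13, s, 27, 16), (26, 32, 13, s, 29, 36), (26, 32, 32, q, 23, 28), (26, 32, 32, q, 24, 2), (26, 32, 32, q, 27, 16), (26, 32, 32, q, 29, 36), (26, 32, 40, a, 23, 28), (26, 32, 40, a, 24, 2), (26, 32, 40, a, 27, 16), (26, 32, 40, a, 29, 36), (31, 32, 13, c, 23, 28), (31, 32, 13, c, 24, 2), (31, 32, 13, c, 27, 16), (31, 32, 13, c, 29, 36), (31, 32, 13, s, 23, 28), (31, 32, 13, s, 24, 2), (31, 32, 13, s, 27, 16), (31, 32, 13, s, 29, 36), (31, 32, 32, q, 23, 28), (31, 32, 32, q, 24, 2), (31, 32, 32, q, 27, 16), (31, 32, 32, q, 29, 36), (31, 32, 40, a, 23, 28), (31, 32, 40, a, 24, 2), (31, 32, 40, a, 27, 16), (31, 32, 40, a, 29, 36), (4, 32, 13, c, 23, 28), (4, 32, 13, c, 24, 2), (4, 32, 13, c, 27, 16), (4, 32, 13, c, 29, 36), (4, 32, 13, s, 23, 28), (4, 32, 13, s, 24, 2), (4, 32, 13, s, 27, 16), (4, 32, 13, s, 29, 36), (4, 32, 32, q, 23, 28), (4, 32, 32, q, 24, 2), (4, 32, 32, q, 27, 16), (4, 32, 32, q, 29, 36), (4, 32, 40, a, 23, 28), (4, 32, 40, a, 24, 2), (4, 32, 40, a, 27, 16), (4, 32, 40, a, 29, 36), (5, 32, 13, c, 23, 28), (5, 32, 13, c, 24, 2), (5, 32, 13, c, 27, 16), (5, 32, 13, c, 29, 36), (5, 32, 13, s, 23, 28), (5, 32, 13, s, 24, 2), (5, 32, 13, s, 27, 16), (5, 32, 13, s, 29, 36), (5, 32, 32, q, 23, 28), (5, 32, 32, q, 24, 2), (5, 32, 32, q, 27, 16), (5, 32, 32, q, 29, 36), (5, 32, 40, a, 23, 28), (5, 32, 40, a, 24, 2), (5, 32, 40, a, 27, 16), (5, 32, 40, a, 29, 36), (8, 32, 13, c, 23, 28), (8, 32, 13, c, 24, 2), (8, 32, 13, c, 27, 16), (8, 32, 13, c, 29, 36), (8, 32, 13, s, 23, 28), (8, 32, 13, s, 24, 2), (8, 32, 13, s, 27, 16), (8, 32, 13, s, 29, 36), (8, 32, 32, q, 23, 28), (8, 32, 32, q, 24, 2), (8, 32, 32, q, 27, 16), (8, 32, 32, q, 29, 36), (8, 32, 40, a, 23, 28), (8, 32, 40, a, 24, 2), (8, 32, 40, a, 27, 16), (8, 32, 40, a, 29, 36)}
Selection C = A: {(10, 32, 32, q, 23, 28), (10, 32, 32, q, 24, 2), (10, 32, 32, q, 27, 16), (10, 32, 32, q, 29, 36), (18, 32, 32, q, 23, 28), (18, 32, 32, q, 24, 2), (18, 32, 32, q, 27, 16), (18, 32, 32, q, 29, 36), (26, 32, 32, q, 23, 28), (26, 32, 32, q, 24, 2), (26, 32, 32, q, 27, 16), (26, 32, 32, q, 29, 36), (31, 32, 32, q, 23, 28), (31, 32, 32, q, 24, 2), (31, 32, 32, q, 27, 16), (31, 32, 32, q, 29, 36), (4, 32, 32, q, 23, 28), (4, 32, 32, q, 24, 2), (4, 32, 32, q, 27, 16), (4, 32, 32, q, 29, 36), (5, 32, 32, q, 23, 28), (5, 32, 32, q, 24, 2), (5, 32, 32, q, 27, 16), (5, 32, 32, q, 29, 36), (8, 32, 32, q, 23, 28), (8, 32, 32, q, 24, 2), (8, 32, 32, q, 27, 16), (8, 32, 32, q, 29, 36)}
Selection D ≥ B: {(10, 32, 32, q, 24, 2), (18, 32, 32, q, 24, 2), (18, 32, 32, q, 27, 16), (26, 32, 32, q, 24, 2), (26, 32, 32, q, 27, 16), (31, 32, 32, q, 23, 28), (31, 32, 32, q, 24, 2), (31, 32, 32, q, 27, 16), (4, 32, 32, q, 24, 2), (5, 32, 32, q, 24, 2), (8, 32, 32, q, 24, 2)}
π_{B, C} gives {(16, 32), (2, 32), (28, 32)} (8 duplicate(s) eliminated).

{(16, 32), (2, 32), (28, 32)}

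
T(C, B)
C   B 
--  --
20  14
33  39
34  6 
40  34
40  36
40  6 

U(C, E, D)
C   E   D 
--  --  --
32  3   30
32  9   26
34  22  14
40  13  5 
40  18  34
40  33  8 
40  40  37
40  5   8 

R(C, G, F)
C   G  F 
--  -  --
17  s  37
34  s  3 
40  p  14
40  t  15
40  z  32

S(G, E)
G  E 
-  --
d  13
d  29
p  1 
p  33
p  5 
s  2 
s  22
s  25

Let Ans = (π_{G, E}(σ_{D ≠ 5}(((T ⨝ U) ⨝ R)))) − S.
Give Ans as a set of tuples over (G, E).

{(p, 18), (p, 40), (t, 18), (t, 33), (t, 40), (t, 5), (z, 18), (z, 33), (z, 40), (z, 5)}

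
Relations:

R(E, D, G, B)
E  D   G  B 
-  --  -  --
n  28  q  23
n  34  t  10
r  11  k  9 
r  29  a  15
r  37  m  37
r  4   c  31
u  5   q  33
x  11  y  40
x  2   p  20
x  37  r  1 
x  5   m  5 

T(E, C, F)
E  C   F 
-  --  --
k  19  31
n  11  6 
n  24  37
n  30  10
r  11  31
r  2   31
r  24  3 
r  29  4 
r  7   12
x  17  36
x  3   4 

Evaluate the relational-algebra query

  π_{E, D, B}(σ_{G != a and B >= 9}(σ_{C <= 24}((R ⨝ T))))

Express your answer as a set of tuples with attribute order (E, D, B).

{(n, 28, 23), (n, 34, 10), (r, 11, 9), (r, 37, 37), (r, 4, 31), (x, 11, 40), (x, 2, 20)}

Joining R and T on E yields {(n, 28, q, 23, 11, 6), (n, 28, q, 23, 24, 37), (n, 28, q, 23, 30, 10), (n, 34, t, 10, 11, 6), (n, 34, t, 10, 24, 37), (n, 34, t, 10, 30, 10), (r, 11, k, 9, 11, 31), (r, 11, k, 9, 2, 31), (r, 11, k, 9, 24, 3), (r, 11, k, 9, 29, 4), (r, 11, k, 9, 7, 12), (r, 29, a, 15, 11, 31), (r, 29, a, 15, 2, 31), (r, 29, a, 15, 24, 3), (r, 29, a, 15, 29, 4), (r, 29, a, 15, 7, 12), (r, 37, m, 37, 11, 31), (r, 37, m, 37, 2, 31), (r, 37, m, 37, 24, 3), (r, 37, m, 37, 29, 4), (r, 37, m, 37, 7, 12), (r, 4, c, 31, 11, 31), (r, 4, c, 31, 2, 31), (r, 4, c, 31, 24, 3), (r, 4, c, 31, 29, 4), (r, 4, c, 31, 7, 12), (x, 11, y, 40, 17, 36), (x, 11, y, 40, 3, 4), (x, 2, p, 20, 17, 36), (x, 2, p, 20, 3, 4), (x, 37, r, 1, 17, 36), (x, 37, r, 1, 3, 4), (x, 5, m, 5, 17, 36), (x, 5, m, 5, 3, 4)}.
Filtering on C <= 24 leaves {(n, 28, q, 23, 11, 6), (n, 28, q, 23, 24, 37), (n, 34, t, 10, 11, 6), (n, 34, t, 10, 24, 37), (r, 11, k, 9, 11, 31), (r, 11, k, 9, 2, 31), (r, 11, k, 9, 24, 3), (r, 11, k, 9, 7, 12), (r, 29, a, 15, 11, 31), (r, 29, a, 15, 2, 31), (r, 29, a, 15, 24, 3), (r, 29, a, 15, 7, 12), (r, 37, m, 37, 11, 31), (r, 37, m, 37, 2, 31), (r, 37, m, 37, 24, 3), (r, 37, m, 37, 7, 12), (r, 4, c, 31, 11, 31), (r, 4, c, 31, 2, 31), (r, 4, c, 31, 24, 3), (r, 4, c, 31, 7, 12), (x, 11, y, 40, 17, 36), (x, 11, y, 40, 3, 4), (x, 2, p, 20, 17, 36), (x, 2, p, 20, 3, 4), (x, 37, r, 1, 17, 36), (x, 37, r, 1, 3, 4), (x, 5, m, 5, 17, 36), (x, 5, m, 5, 3, 4)}.
Filtering on G != a and B >= 9 leaves {(n, 28, q, 23, 11, 6), (n, 28, q, 23, 24, 37), (n, 34, t, 10, 11, 6), (n, 34, t, 10, 24, 37), (r, 11, k, 9, 11, 31), (r, 11, k, 9, 2, 31), (r, 11, k, 9, 24, 3), (r, 11, k, 9, 7, 12), (r, 37, m, 37, 11, 31), (r, 37, m, 37, 2, 31), (r, 37, m, 37, 24, 3), (r, 37, m, 37, 7, 12), (r, 4, c, 31, 11, 31), (r, 4, c, 31, 2, 31), (r, 4, c, 31, 24, 3), (r, 4, c, 31, 7, 12), (x, 11, y, 40, 17, 36), (x, 11, y, 40, 3, 4), (x, 2, p, 20, 17, 36), (x, 2, p, 20, 3, 4)}.
π_{E, D, B} gives {(n, 28, 23), (n, 34, 10), (r, 11, 9), (r, 37, 37), (r, 4, 31), (x, 11, 40), (x, 2, 20)} (13 duplicate(s) eliminated).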